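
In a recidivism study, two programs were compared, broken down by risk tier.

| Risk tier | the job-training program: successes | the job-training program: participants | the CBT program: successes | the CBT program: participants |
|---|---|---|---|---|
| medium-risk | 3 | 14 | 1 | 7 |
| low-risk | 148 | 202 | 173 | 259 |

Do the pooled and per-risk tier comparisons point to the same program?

Medium-risk: the job-training program 3/14 = 21.4%, the CBT program 1/7 = 14.3% → the job-training program
Low-risk: the job-training program 148/202 = 73.3%, the CBT program 173/259 = 66.8% → the job-training program
Overall: the job-training program 151/216 = 69.9%, the CBT program 174/266 = 65.4% → the job-training program
The job-training program wins overall and in every risk group — no reversal.

Yes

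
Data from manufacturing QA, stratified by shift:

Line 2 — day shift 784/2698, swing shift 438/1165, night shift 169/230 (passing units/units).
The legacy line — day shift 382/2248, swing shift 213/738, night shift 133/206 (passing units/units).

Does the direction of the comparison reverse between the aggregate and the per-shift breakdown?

No

Day shift: Line 2 784/2698 = 29.1%, the legacy line 382/2248 = 17.0% → Line 2
Swing shift: Line 2 438/1165 = 37.6%, the legacy line 213/738 = 28.9% → Line 2
Night shift: Line 2 169/230 = 73.5%, the legacy line 133/206 = 64.6% → Line 2
Overall: Line 2 1391/4093 = 34.0%, the legacy line 728/3192 = 22.8% → Line 2
Line 2 wins overall and in every shift group — no reversal.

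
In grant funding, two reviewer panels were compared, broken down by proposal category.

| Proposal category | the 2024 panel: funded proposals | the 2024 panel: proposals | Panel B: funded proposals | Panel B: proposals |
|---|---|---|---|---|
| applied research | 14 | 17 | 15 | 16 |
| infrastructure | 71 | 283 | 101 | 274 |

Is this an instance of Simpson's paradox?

Applied research: the 2024 panel 14/17 = 82.4%, Panel B 15/16 = 93.8% → Panel B
Infrastructure: the 2024 panel 71/283 = 25.1%, Panel B 101/274 = 36.9% → Panel B
Overall: the 2024 panel 85/300 = 28.3%, Panel B 116/290 = 40.0% → Panel B
Panel B wins overall and in every proposal group — no reversal.

No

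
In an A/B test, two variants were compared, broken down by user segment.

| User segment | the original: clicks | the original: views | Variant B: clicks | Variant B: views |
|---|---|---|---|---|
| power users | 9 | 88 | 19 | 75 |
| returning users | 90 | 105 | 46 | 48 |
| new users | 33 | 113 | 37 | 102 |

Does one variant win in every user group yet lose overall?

No

Power users: the original 9/88 = 10.2%, Variant B 19/75 = 25.3% → Variant B
Returning users: the original 90/105 = 85.7%, Variant B 46/48 = 95.8% → Variant B
New users: the original 33/113 = 29.2%, Variant B 37/102 = 36.3% → Variant B
Overall: the original 132/306 = 43.1%, Variant B 102/225 = 45.3% → Variant B
Variant B wins overall and in every user group — no reversal.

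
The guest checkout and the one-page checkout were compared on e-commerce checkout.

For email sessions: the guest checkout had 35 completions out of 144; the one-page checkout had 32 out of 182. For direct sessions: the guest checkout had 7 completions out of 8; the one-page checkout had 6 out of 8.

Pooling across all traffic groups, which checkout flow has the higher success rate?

Email: the guest checkout 35/144 = 24.3%, the one-page checkout 32/182 = 17.6% → the guest checkout
Direct: the guest checkout 7/8 = 87.5%, the one-page checkout 6/8 = 75.0% → the guest checkout
Overall: the guest checkout 42/152 = 27.6%, the one-page checkout 38/190 = 20.0% → the guest checkout

the guest checkout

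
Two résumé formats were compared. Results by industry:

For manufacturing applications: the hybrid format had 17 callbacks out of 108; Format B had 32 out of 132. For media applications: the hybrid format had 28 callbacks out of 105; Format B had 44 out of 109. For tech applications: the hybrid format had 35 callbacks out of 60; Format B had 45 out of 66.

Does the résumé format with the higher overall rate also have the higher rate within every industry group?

Manufacturing: the hybrid format 17/108 = 15.7%, Format B 32/132 = 24.2% → Format B
Media: the hybrid format 28/105 = 26.7%, Format B 44/109 = 40.4% → Format B
Tech: the hybrid format 35/60 = 58.3%, Format B 45/66 = 68.2% → Format B
Overall: the hybrid format 80/273 = 29.3%, Format B 121/307 = 39.4% → Format B
Format B wins overall and in every industry group — no reversal.

Yes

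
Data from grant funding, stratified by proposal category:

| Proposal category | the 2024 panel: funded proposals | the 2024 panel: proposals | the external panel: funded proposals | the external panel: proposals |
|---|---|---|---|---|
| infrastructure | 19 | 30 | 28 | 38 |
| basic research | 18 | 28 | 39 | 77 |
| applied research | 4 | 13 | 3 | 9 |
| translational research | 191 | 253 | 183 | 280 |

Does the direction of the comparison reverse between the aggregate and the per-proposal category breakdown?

Infrastructure: the 2024 panel 19/30 = 63.3%, the external panel 28/38 = 73.7% → the external panel
Basic research: the 2024 panel 18/28 = 64.3%, the external panel 39/77 = 50.6% → the 2024 panel
Applied research: the 2024 panel 4/13 = 30.8%, the external panel 3/9 = 33.3% → the external panel
Translational research: the 2024 panel 191/253 = 75.5%, the external panel 183/280 = 65.4% → the 2024 panel
Overall: the 2024 panel 232/324 = 71.6%, the external panel 253/404 = 62.6% → the 2024 panel
Neither sweeps: the 2024 panel wins 2 of 4 groups, the external panel wins 2. The 2024 panel wins overall but not every group — no Simpson reversal.

No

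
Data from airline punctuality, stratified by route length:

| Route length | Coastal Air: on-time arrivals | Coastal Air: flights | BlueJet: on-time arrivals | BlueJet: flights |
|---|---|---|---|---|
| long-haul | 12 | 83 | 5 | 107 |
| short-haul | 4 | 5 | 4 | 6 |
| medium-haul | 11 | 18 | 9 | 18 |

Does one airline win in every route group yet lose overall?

No

Long-haul: Coastal Air 12/83 = 14.5%, BlueJet 5/107 = 4.7% → Coastal Air
Short-haul: Coastal Air 4/5 = 80.0%, BlueJet 4/6 = 66.7% → Coastal Air
Medium-haul: Coastal Air 11/18 = 61.1%, BlueJet 9/18 = 50.0% → Coastal Air
Overall: Coastal Air 27/106 = 25.5%, BlueJet 18/131 = 13.7% → Coastal Air
Coastal Air wins overall and in every route group — no reversal.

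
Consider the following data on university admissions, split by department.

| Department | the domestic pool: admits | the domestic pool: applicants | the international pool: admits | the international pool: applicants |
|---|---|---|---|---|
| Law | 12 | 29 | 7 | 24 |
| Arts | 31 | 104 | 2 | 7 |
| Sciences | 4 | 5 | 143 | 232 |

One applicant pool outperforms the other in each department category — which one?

the domestic pool

Law: the domestic pool 12/29 = 41.4%, the international pool 7/24 = 29.2% → the domestic pool
Arts: the domestic pool 31/104 = 29.8%, the international pool 2/7 = 28.6% → the domestic pool
Sciences: the domestic pool 4/5 = 80.0%, the international pool 143/232 = 61.6% → the domestic pool
The domestic pool has the higher rate in all 3 groups.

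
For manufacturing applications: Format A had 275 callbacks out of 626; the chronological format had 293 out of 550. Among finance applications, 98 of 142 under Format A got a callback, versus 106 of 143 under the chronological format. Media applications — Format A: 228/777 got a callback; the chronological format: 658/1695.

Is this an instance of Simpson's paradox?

No

Manufacturing: Format A 275/626 = 43.9%, the chronological format 293/550 = 53.3% → the chronological format
Finance: Format A 98/142 = 69.0%, the chronological format 106/143 = 74.1% → the chronological format
Media: Format A 228/777 = 29.3%, the chronological format 658/1695 = 38.8% → the chronological format
Overall: Format A 601/1545 = 38.9%, the chronological format 1057/2388 = 44.3% → the chronological format
The chronological format wins overall and in every industry group — no reversal.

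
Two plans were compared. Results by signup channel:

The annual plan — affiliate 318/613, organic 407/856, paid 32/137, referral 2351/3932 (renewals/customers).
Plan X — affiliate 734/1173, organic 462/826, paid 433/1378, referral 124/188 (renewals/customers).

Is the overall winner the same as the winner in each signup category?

Affiliate: the annual plan 318/613 = 51.9%, Plan X 734/1173 = 62.6% → Plan X
Organic: the annual plan 407/856 = 47.5%, Plan X 462/826 = 55.9% → Plan X
Paid: the annual plan 32/137 = 23.4%, Plan X 433/1378 = 31.4% → Plan X
Referral: the annual plan 2351/3932 = 59.8%, Plan X 124/188 = 66.0% → Plan X
Overall: the annual plan 3108/5538 = 56.1%, Plan X 1753/3565 = 49.2% → the annual plan
Plan X wins each signup group but the annual plan wins overall — the comparison reverses. Plan X's customers skew toward paid, which has a lower base rate.

No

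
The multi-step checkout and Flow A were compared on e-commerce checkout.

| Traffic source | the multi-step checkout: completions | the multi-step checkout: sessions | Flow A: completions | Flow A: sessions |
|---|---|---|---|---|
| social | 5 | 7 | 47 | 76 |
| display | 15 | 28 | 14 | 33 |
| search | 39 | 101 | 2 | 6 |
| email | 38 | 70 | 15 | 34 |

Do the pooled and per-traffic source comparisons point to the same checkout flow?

Social: the multi-step checkout 5/7 = 71.4%, Flow A 47/76 = 61.8% → the multi-step checkout
Display: the multi-step checkout 15/28 = 53.6%, Flow A 14/33 = 42.4% → the multi-step checkout
Search: the multi-step checkout 39/101 = 38.6%, Flow A 2/6 = 33.3% → the multi-step checkout
Email: the multi-step checkout 38/70 = 54.3%, Flow A 15/34 = 44.1% → the multi-step checkout
Overall: the multi-step checkout 97/206 = 47.1%, Flow A 78/149 = 52.3% → Flow A
The multi-step checkout wins each traffic group but Flow A wins overall — the comparison reverses. The multi-step checkout's sessions skew toward search, which has a lower base rate.

No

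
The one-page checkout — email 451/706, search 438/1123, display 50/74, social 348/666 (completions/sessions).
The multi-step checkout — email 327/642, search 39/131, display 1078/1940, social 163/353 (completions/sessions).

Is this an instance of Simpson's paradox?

Email: the one-page checkout 451/706 = 63.9%, the multi-step checkout 327/642 = 50.9% → the one-page checkout
Search: the one-page checkout 438/1123 = 39.0%, the multi-step checkout 39/131 = 29.8% → the one-page checkout
Display: the one-page checkout 50/74 = 67.6%, the multi-step checkout 1078/1940 = 55.6% → the one-page checkout
Social: the one-page checkout 348/666 = 52.3%, the multi-step checkout 163/353 = 46.2% → the one-page checkout
Overall: the one-page checkout 1287/2569 = 50.1%, the multi-step checkout 1607/3066 = 52.4% → the multi-step checkout
The one-page checkout wins each traffic group but the multi-step checkout wins overall — the comparison reverses. The one-page checkout's sessions skew toward search, which has a lower base rate.

Yes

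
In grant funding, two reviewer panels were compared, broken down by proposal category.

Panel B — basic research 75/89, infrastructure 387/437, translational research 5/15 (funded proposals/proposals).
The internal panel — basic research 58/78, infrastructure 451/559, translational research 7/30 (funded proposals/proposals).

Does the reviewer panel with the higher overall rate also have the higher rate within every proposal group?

Yes

Basic research: Panel B 75/89 = 84.3%, the internal panel 58/78 = 74.4% → Panel B
Infrastructure: Panel B 387/437 = 88.6%, the internal panel 451/559 = 80.7% → Panel B
Translational research: Panel B 5/15 = 33.3%, the internal panel 7/30 = 23.3% → Panel B
Overall: Panel B 467/541 = 86.3%, the internal panel 516/667 = 77.4% → Panel B
Panel B wins overall and in every proposal group — no reversal.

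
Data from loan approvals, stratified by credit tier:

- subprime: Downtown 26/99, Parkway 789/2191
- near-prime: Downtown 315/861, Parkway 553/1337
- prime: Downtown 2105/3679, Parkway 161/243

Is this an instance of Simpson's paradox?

Subprime: Downtown 26/99 = 26.3%, Parkway 789/2191 = 36.0% → Parkway
Near-prime: Downtown 315/861 = 36.6%, Parkway 553/1337 = 41.4% → Parkway
Prime: Downtown 2105/3679 = 57.2%, Parkway 161/243 = 66.3% → Parkway
Overall: Downtown 2446/4639 = 52.7%, Parkway 1503/3771 = 39.9% → Downtown
Parkway wins each credit group but Downtown wins overall — the comparison reverses. Parkway's applications skew toward subprime, which has a lower base rate.

Yes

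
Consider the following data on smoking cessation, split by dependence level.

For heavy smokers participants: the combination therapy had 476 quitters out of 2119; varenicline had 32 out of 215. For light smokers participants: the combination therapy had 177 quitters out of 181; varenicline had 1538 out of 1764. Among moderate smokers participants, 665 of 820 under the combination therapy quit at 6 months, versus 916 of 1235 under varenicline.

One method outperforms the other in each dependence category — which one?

the combination therapy

Heavy smokers: the combination therapy 476/2119 = 22.5%, varenicline 32/215 = 14.9% → the combination therapy
Light smokers: the combination therapy 177/181 = 97.8%, varenicline 1538/1764 = 87.2% → the combination therapy
Moderate smokers: the combination therapy 665/820 = 81.1%, varenicline 916/1235 = 74.2% → the combination therapy
The combination therapy has the higher rate in all 3 groups.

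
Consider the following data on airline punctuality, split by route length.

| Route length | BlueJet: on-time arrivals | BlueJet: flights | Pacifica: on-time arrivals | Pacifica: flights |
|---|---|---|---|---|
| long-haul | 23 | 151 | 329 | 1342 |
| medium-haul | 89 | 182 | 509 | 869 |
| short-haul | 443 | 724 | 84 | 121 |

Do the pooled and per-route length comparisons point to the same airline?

No

Long-haul: BlueJet 23/151 = 15.2%, Pacifica 329/1342 = 24.5% → Pacifica
Medium-haul: BlueJet 89/182 = 48.9%, Pacifica 509/869 = 58.6% → Pacifica
Short-haul: BlueJet 443/724 = 61.2%, Pacifica 84/121 = 69.4% → Pacifica
Overall: BlueJet 555/1057 = 52.5%, Pacifica 922/2332 = 39.5% → BlueJet
Pacifica wins each route group but BlueJet wins overall — the comparison reverses. Pacifica's flights skew toward long-haul, which has a lower base rate.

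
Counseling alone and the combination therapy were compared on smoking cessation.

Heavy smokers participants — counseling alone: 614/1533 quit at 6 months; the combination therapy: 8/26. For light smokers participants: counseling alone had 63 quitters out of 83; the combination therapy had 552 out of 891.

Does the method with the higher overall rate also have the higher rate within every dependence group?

No

Heavy smokers: counseling alone 614/1533 = 40.1%, the combination therapy 8/26 = 30.8% → counseling alone
Light smokers: counseling alone 63/83 = 75.9%, the combination therapy 552/891 = 62.0% → counseling alone
Overall: counseling alone 677/1616 = 41.9%, the combination therapy 560/917 = 61.1% → the combination therapy
Counseling alone wins each dependence group but the combination therapy wins overall — the comparison reverses. Counseling alone's participants skew toward heavy smokers, which has a lower base rate.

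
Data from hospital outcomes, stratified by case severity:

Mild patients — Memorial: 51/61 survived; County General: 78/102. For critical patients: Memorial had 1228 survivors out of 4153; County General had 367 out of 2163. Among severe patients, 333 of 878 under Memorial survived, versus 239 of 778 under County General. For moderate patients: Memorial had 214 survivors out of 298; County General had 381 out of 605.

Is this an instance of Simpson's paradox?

Mild: Memorial 51/61 = 83.6%, County General 78/102 = 76.5% → Memorial
Critical: Memorial 1228/4153 = 29.6%, County General 367/2163 = 17.0% → Memorial
Severe: Memorial 333/878 = 37.9%, County General 239/778 = 30.7% → Memorial
Moderate: Memorial 214/298 = 71.8%, County General 381/605 = 63.0% → Memorial
Overall: Memorial 1826/5390 = 33.9%, County General 1065/3648 = 29.2% → Memorial
Memorial wins overall and in every case group — no reversal.

No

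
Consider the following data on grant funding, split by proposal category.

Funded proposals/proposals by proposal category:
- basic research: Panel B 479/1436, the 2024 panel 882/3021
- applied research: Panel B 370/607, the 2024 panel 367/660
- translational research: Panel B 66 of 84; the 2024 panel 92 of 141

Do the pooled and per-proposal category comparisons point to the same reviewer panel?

Basic research: Panel B 479/1436 = 33.4%, the 2024 panel 882/3021 = 29.2% → Panel B
Applied research: Panel B 370/607 = 61.0%, the 2024 panel 367/660 = 55.6% → Panel B
Translational research: Panel B 66/84 = 78.6%, the 2024 panel 92/141 = 65.2% → Panel B
Overall: Panel B 915/2127 = 43.0%, the 2024 panel 1341/3822 = 35.1% → Panel B
Panel B wins overall and in every proposal group — no reversal.

Yes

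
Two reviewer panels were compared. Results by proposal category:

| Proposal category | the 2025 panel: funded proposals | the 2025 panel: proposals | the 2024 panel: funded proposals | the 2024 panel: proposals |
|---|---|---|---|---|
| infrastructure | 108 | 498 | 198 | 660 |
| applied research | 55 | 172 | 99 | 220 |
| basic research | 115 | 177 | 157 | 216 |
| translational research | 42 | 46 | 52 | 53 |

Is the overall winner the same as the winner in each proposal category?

Infrastructure: the 2025 panel 108/498 = 21.7%, the 2024 panel 198/660 = 30.0% → the 2024 panel
Applied research: the 2025 panel 55/172 = 32.0%, the 2024 panel 99/220 = 45.0% → the 2024 panel
Basic research: the 2025 panel 115/177 = 65.0%, the 2024 panel 157/216 = 72.7% → the 2024 panel
Translational research: the 2025 panel 42/46 = 91.3%, the 2024 panel 52/53 = 98.1% → the 2024 panel
Overall: the 2025 panel 320/893 = 35.8%, the 2024 panel 506/1149 = 44.0% → the 2024 panel
The 2024 panel wins overall and in every proposal group — no reversal.

Yes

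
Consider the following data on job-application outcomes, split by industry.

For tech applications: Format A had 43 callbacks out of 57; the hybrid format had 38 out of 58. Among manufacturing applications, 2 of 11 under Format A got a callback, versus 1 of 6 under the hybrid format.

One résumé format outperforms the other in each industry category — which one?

Tech: Format A 43/57 = 75.4%, the hybrid format 38/58 = 65.5% → Format A
Manufacturing: Format A 2/11 = 18.2%, the hybrid format 1/6 = 16.7% → Format A
Format A has the higher rate in both groups.

Format A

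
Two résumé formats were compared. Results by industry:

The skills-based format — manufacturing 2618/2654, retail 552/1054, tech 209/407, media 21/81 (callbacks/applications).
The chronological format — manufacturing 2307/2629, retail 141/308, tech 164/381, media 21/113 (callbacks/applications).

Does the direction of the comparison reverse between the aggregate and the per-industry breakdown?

No

Manufacturing: the skills-based format 2618/2654 = 98.6%, the chronological format 2307/2629 = 87.8% → the skills-based format
Retail: the skills-based format 552/1054 = 52.4%, the chronological format 141/308 = 45.8% → the skills-based format
Tech: the skills-based format 209/407 = 51.4%, the chronological format 164/381 = 43.0% → the skills-based format
Media: the skills-based format 21/81 = 25.9%, the chronological format 21/113 = 18.6% → the skills-based format
Overall: the skills-based format 3400/4196 = 81.0%, the chronological format 2633/3431 = 76.7% → the skills-based format
The skills-based format wins overall and in every industry group — no reversal.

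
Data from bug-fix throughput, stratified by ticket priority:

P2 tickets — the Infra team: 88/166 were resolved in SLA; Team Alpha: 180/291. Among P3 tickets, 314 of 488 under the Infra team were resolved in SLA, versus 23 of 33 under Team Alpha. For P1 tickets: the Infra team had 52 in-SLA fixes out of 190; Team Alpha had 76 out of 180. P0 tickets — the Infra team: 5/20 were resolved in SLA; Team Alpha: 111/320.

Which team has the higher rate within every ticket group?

P2: the Infra team 88/166 = 53.0%, Team Alpha 180/291 = 61.9% → Team Alpha
P3: the Infra team 314/488 = 64.3%, Team Alpha 23/33 = 69.7% → Team Alpha
P1: the Infra team 52/190 = 27.4%, Team Alpha 76/180 = 42.2% → Team Alpha
P0: the Infra team 5/20 = 25.0%, Team Alpha 111/320 = 34.7% → Team Alpha
Team Alpha has the higher rate in all 4 groups.

Team Alpha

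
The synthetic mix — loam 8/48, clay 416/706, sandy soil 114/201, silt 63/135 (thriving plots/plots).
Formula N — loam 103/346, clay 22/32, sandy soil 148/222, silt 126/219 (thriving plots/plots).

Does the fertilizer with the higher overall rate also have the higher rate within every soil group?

Loam: the synthetic mix 8/48 = 16.7%, Formula N 103/346 = 29.8% → Formula N
Clay: the synthetic mix 416/706 = 58.9%, Formula N 22/32 = 68.8% → Formula N
Sandy soil: the synthetic mix 114/201 = 56.7%, Formula N 148/222 = 66.7% → Formula N
Silt: the synthetic mix 63/135 = 46.7%, Formula N 126/219 = 57.5% → Formula N
Overall: the synthetic mix 601/1090 = 55.1%, Formula N 399/819 = 48.7% → the synthetic mix
Formula N wins each soil group but the synthetic mix wins overall — the comparison reverses. Formula N's plots skew toward loam, which has a lower base rate.

No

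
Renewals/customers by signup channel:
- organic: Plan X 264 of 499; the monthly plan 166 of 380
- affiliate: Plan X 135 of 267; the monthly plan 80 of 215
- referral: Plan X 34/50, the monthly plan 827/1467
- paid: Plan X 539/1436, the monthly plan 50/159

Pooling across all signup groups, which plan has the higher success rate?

the monthly plan

Organic: Plan X 264/499 = 52.9%, the monthly plan 166/380 = 43.7% → Plan X
Affiliate: Plan X 135/267 = 50.6%, the monthly plan 80/215 = 37.2% → Plan X
Referral: Plan X 34/50 = 68.0%, the monthly plan 827/1467 = 56.4% → Plan X
Paid: Plan X 539/1436 = 37.5%, the monthly plan 50/159 = 31.4% → Plan X
Overall: Plan X 972/2252 = 43.2%, the monthly plan 1123/2221 = 50.6% → the monthly plan
(Plan X wins every signup group but the monthly plan wins overall — Plan X's customers skew toward the low-rate paid group.)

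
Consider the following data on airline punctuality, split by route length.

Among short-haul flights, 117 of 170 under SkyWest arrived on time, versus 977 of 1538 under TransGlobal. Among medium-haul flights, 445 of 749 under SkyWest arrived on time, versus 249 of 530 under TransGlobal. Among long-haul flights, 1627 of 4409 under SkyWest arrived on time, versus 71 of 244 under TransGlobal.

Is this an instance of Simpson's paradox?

Yes

Short-haul: SkyWest 117/170 = 68.8%, TransGlobal 977/1538 = 63.5% → SkyWest
Medium-haul: SkyWest 445/749 = 59.4%, TransGlobal 249/530 = 47.0% → SkyWest
Long-haul: SkyWest 1627/4409 = 36.9%, TransGlobal 71/244 = 29.1% → SkyWest
Overall: SkyWest 2189/5328 = 41.1%, TransGlobal 1297/2312 = 56.1% → TransGlobal
SkyWest wins each route group but TransGlobal wins overall — the comparison reverses. SkyWest's flights skew toward long-haul, which has a lower base rate.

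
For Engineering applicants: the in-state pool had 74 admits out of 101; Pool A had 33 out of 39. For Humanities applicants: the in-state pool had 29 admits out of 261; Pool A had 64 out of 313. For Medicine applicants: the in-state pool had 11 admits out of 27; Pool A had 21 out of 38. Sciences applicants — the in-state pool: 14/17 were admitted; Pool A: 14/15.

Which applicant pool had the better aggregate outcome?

Engineering: the in-state pool 74/101 = 73.3%, Pool A 33/39 = 84.6% → Pool A
Humanities: the in-state pool 29/261 = 11.1%, Pool A 64/313 = 20.4% → Pool A
Medicine: the in-state pool 11/27 = 40.7%, Pool A 21/38 = 55.3% → Pool A
Sciences: the in-state pool 14/17 = 82.4%, Pool A 14/15 = 93.3% → Pool A
Overall: the in-state pool 128/406 = 31.5%, Pool A 132/405 = 32.6% → Pool A

Pool A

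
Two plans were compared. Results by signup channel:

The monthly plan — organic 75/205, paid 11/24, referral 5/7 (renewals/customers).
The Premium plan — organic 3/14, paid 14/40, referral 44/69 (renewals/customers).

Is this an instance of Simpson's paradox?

Organic: the monthly plan 75/205 = 36.6%, the Premium plan 3/14 = 21.4% → the monthly plan
Paid: the monthly plan 11/24 = 45.8%, the Premium plan 14/40 = 35.0% → the monthly plan
Referral: the monthly plan 5/7 = 71.4%, the Premium plan 44/69 = 63.8% → the monthly plan
Overall: the monthly plan 91/236 = 38.6%, the Premium plan 61/123 = 49.6% → the Premium plan
The monthly plan wins each signup group but the Premium plan wins overall — the comparison reverses. The monthly plan's customers skew toward organic, which has a lower base rate.

Yes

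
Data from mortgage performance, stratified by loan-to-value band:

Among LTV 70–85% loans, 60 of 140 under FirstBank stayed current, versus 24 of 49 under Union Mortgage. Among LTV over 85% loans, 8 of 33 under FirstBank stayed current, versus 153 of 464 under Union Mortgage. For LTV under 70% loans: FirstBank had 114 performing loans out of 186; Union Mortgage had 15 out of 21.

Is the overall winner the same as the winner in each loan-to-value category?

No

LTV 70–85%: FirstBank 60/140 = 42.9%, Union Mortgage 24/49 = 49.0% → Union Mortgage
LTV over 85%: FirstBank 8/33 = 24.2%, Union Mortgage 153/464 = 33.0% → Union Mortgage
LTV under 70%: FirstBank 114/186 = 61.3%, Union Mortgage 15/21 = 71.4% → Union Mortgage
Overall: FirstBank 182/359 = 50.7%, Union Mortgage 192/534 = 36.0% → FirstBank
Union Mortgage wins each loan-to-value group but FirstBank wins overall — the comparison reverses. Union Mortgage's loans skew toward LTV over 85%, which has a lower base rate.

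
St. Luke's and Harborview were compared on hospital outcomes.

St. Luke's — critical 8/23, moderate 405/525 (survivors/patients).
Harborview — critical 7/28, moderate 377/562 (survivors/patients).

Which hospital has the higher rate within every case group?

St. Luke's

Critical: St. Luke's 8/23 = 34.8%, Harborview 7/28 = 25.0% → St. Luke's
Moderate: St. Luke's 405/525 = 77.1%, Harborview 377/562 = 67.1% → St. Luke's
St. Luke's has the higher rate in both groups.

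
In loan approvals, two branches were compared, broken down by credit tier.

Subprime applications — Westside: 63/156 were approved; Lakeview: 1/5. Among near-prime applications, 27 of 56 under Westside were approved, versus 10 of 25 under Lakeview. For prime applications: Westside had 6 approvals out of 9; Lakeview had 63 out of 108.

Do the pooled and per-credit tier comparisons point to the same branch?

Subprime: Westside 63/156 = 40.4%, Lakeview 1/5 = 20.0% → Westside
Near-prime: Westside 27/56 = 48.2%, Lakeview 10/25 = 40.0% → Westside
Prime: Westside 6/9 = 66.7%, Lakeview 63/108 = 58.3% → Westside
Overall: Westside 96/221 = 43.4%, Lakeview 74/138 = 53.6% → Lakeview
Westside wins each credit group but Lakeview wins overall — the comparison reverses. Westside's applications skew toward subprime, which has a lower base rate.

No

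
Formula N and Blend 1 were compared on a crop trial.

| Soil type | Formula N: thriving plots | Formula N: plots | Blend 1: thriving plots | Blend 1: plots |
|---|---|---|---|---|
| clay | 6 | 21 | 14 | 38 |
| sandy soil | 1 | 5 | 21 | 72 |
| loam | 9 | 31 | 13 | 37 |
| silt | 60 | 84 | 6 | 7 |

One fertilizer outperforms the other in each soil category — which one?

Clay: Formula N 6/21 = 28.6%, Blend 1 14/38 = 36.8% → Blend 1
Sandy soil: Formula N 1/5 = 20.0%, Blend 1 21/72 = 29.2% → Blend 1
Loam: Formula N 9/31 = 29.0%, Blend 1 13/37 = 35.1% → Blend 1
Silt: Formula N 60/84 = 71.4%, Blend 1 6/7 = 85.7% → Blend 1
Blend 1 has the higher rate in all 4 groups.

Blend 1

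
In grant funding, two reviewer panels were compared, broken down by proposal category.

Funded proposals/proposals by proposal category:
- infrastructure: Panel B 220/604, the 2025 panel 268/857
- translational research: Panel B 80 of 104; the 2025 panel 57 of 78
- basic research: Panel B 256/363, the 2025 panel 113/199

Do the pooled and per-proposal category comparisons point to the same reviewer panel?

Infrastructure: Panel B 220/604 = 36.4%, the 2025 panel 268/857 = 31.3% → Panel B
Translational research: Panel B 80/104 = 76.9%, the 2025 panel 57/78 = 73.1% → Panel B
Basic research: Panel B 256/363 = 70.5%, the 2025 panel 113/199 = 56.8% → Panel B
Overall: Panel B 556/1071 = 51.9%, the 2025 panel 438/1134 = 38.6% → Panel B
Panel B wins overall and in every proposal group — no reversal.

Yes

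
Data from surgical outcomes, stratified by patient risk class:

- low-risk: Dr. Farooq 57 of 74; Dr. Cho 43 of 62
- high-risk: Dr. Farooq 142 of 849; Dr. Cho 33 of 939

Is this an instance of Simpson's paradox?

No

Low-risk: Dr. Farooq 57/74 = 77.0%, Dr. Cho 43/62 = 69.4% → Dr. Farooq
High-risk: Dr. Farooq 142/849 = 16.7%, Dr. Cho 33/939 = 3.5% → Dr. Farooq
Overall: Dr. Farooq 199/923 = 21.6%, Dr. Cho 76/1001 = 7.6% → Dr. Farooq
Dr. Farooq wins overall and in every patient risk group — no reversal.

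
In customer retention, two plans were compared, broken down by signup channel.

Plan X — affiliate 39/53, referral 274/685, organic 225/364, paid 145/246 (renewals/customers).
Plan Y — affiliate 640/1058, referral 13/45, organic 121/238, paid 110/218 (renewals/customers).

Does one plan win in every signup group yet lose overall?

Yes

Affiliate: Plan X 39/53 = 73.6%, Plan Y 640/1058 = 60.5% → Plan X
Referral: Plan X 274/685 = 40.0%, Plan Y 13/45 = 28.9% → Plan X
Organic: Plan X 225/364 = 61.8%, Plan Y 121/238 = 50.8% → Plan X
Paid: Plan X 145/246 = 58.9%, Plan Y 110/218 = 50.5% → Plan X
Overall: Plan X 683/1348 = 50.7%, Plan Y 884/1559 = 56.7% → Plan Y
Plan X wins each signup group but Plan Y wins overall — the comparison reverses. Plan X's customers skew toward referral, which has a lower base rate.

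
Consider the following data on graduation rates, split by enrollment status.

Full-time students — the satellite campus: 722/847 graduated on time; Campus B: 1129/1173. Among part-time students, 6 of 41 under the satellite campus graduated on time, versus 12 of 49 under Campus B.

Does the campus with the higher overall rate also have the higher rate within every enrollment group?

Yes

Full-time: the satellite campus 722/847 = 85.2%, Campus B 1129/1173 = 96.2% → Campus B
Part-time: the satellite campus 6/41 = 14.6%, Campus B 12/49 = 24.5% → Campus B
Overall: the satellite campus 728/888 = 82.0%, Campus B 1141/1222 = 93.4% → Campus B
Campus B wins overall and in every enrollment group — no reversal.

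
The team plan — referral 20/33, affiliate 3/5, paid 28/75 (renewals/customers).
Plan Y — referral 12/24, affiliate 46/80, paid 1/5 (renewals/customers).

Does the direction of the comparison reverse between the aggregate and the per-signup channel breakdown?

Referral: the team plan 20/33 = 60.6%, Plan Y 12/24 = 50.0% → the team plan
Affiliate: the team plan 3/5 = 60.0%, Plan Y 46/80 = 57.5% → the team plan
Paid: the team plan 28/75 = 37.3%, Plan Y 1/5 = 20.0% → the team plan
Overall: the team plan 51/113 = 45.1%, Plan Y 59/109 = 54.1% → Plan Y
The team plan wins each signup group but Plan Y wins overall — the comparison reverses. The team plan's customers skew toward paid, which has a lower base rate.

Yes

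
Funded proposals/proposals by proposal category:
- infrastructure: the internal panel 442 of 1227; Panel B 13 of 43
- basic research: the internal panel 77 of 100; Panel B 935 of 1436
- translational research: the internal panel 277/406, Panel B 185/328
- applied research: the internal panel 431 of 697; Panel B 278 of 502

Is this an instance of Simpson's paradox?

Yes

Infrastructure: the internal panel 442/1227 = 36.0%, Panel B 13/43 = 30.2% → the internal panel
Basic research: the internal panel 77/100 = 77.0%, Panel B 935/1436 = 65.1% → the internal panel
Translational research: the internal panel 277/406 = 68.2%, Panel B 185/328 = 56.4% → the internal panel
Applied research: the internal panel 431/697 = 61.8%, Panel B 278/502 = 55.4% → the internal panel
Overall: the internal panel 1227/2430 = 50.5%, Panel B 1411/2309 = 61.1% → Panel B
The internal panel wins each proposal group but Panel B wins overall — the comparison reverses. The internal panel's proposals skew toward infrastructure, which has a lower base rate.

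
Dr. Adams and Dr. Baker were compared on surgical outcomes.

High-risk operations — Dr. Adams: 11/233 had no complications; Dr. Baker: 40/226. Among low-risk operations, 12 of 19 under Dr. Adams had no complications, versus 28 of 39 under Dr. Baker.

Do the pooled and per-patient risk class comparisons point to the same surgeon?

High-risk: Dr. Adams 11/233 = 4.7%, Dr. Baker 40/226 = 17.7% → Dr. Baker
Low-risk: Dr. Adams 12/19 = 63.2%, Dr. Baker 28/39 = 71.8% → Dr. Baker
Overall: Dr. Adams 23/252 = 9.1%, Dr. Baker 68/265 = 25.7% → Dr. Baker
Dr. Baker wins overall and in every patient risk group — no reversal.

Yes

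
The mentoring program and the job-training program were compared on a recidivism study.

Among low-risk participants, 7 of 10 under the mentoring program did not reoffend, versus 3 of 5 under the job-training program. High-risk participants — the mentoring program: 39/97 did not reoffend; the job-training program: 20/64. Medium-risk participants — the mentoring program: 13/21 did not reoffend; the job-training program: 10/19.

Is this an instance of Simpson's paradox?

No

Low-risk: the mentoring program 7/10 = 70.0%, the job-training program 3/5 = 60.0% → the mentoring program
High-risk: the mentoring program 39/97 = 40.2%, the job-training program 20/64 = 31.2% → the mentoring program
Medium-risk: the mentoring program 13/21 = 61.9%, the job-training program 10/19 = 52.6% → the mentoring program
Overall: the mentoring program 59/128 = 46.1%, the job-training program 33/88 = 37.5% → the mentoring program
The mentoring program wins overall and in every risk group — no reversal.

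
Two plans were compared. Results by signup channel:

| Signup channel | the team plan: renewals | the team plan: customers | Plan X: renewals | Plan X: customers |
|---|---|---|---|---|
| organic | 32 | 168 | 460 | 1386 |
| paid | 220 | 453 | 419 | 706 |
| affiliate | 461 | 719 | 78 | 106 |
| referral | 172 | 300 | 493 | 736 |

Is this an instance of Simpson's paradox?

Organic: the team plan 32/168 = 19.0%, Plan X 460/1386 = 33.2% → Plan X
Paid: the team plan 220/453 = 48.6%, Plan X 419/706 = 59.3% → Plan X
Affiliate: the team plan 461/719 = 64.1%, Plan X 78/106 = 73.6% → Plan X
Referral: the team plan 172/300 = 57.3%, Plan X 493/736 = 67.0% → Plan X
Overall: the team plan 885/1640 = 54.0%, Plan X 1450/2934 = 49.4% → the team plan
Plan X wins each signup group but the team plan wins overall — the comparison reverses. Plan X's customers skew toward organic, which has a lower base rate.

Yes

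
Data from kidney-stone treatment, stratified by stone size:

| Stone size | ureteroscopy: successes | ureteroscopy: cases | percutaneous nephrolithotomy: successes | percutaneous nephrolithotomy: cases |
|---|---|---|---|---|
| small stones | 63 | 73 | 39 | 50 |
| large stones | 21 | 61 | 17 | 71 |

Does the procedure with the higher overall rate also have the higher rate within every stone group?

Yes

Small stones: ureteroscopy 63/73 = 86.3%, percutaneous nephrolithotomy 39/50 = 78.0% → ureteroscopy
Large stones: ureteroscopy 21/61 = 34.4%, percutaneous nephrolithotomy 17/71 = 23.9% → ureteroscopy
Overall: ureteroscopy 84/134 = 62.7%, percutaneous nephrolithotomy 56/121 = 46.3% → ureteroscopy
Ureteroscopy wins overall and in every stone group — no reversal.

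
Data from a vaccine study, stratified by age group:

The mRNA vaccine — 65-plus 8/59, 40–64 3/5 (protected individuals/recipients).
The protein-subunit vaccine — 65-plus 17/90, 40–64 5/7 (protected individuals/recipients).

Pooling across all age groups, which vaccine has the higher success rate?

the protein-subunit vaccine

65-plus: the mRNA vaccine 8/59 = 13.6%, the protein-subunit vaccine 17/90 = 18.9% → the protein-subunit vaccine
40–64: the mRNA vaccine 3/5 = 60.0%, the protein-subunit vaccine 5/7 = 71.4% → the protein-subunit vaccine
Overall: the mRNA vaccine 11/64 = 17.2%, the protein-subunit vaccine 22/97 = 22.7% → the protein-subunit vaccine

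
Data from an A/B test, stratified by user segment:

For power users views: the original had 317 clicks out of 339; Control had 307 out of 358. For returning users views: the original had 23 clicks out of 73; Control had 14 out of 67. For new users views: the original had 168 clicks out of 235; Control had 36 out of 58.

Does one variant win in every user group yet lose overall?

No

Power users: the original 317/339 = 93.5%, Control 307/358 = 85.8% → the original
Returning users: the original 23/73 = 31.5%, Control 14/67 = 20.9% → the original
New users: the original 168/235 = 71.5%, Control 36/58 = 62.1% → the original
Overall: the original 508/647 = 78.5%, Control 357/483 = 73.9% → the original
The original wins overall and in every user group — no reversal.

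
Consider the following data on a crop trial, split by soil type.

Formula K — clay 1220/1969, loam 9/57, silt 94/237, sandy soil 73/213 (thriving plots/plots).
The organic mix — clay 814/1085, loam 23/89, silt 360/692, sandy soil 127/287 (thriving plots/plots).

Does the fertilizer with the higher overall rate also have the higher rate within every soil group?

Yes

Clay: Formula K 1220/1969 = 62.0%, the organic mix 814/1085 = 75.0% → the organic mix
Loam: Formula K 9/57 = 15.8%, the organic mix 23/89 = 25.8% → the organic mix
Silt: Formula K 94/237 = 39.7%, the organic mix 360/692 = 52.0% → the organic mix
Sandy soil: Formula K 73/213 = 34.3%, the organic mix 127/287 = 44.3% → the organic mix
Overall: Formula K 1396/2476 = 56.4%, the organic mix 1324/2153 = 61.5% → the organic mix
The organic mix wins overall and in every soil group — no reversal.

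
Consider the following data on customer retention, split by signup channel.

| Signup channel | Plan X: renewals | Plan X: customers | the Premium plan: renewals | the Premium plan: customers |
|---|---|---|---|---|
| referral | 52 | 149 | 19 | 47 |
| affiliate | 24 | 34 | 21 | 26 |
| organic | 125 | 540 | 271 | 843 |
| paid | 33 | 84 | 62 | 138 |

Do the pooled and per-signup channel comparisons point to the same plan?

Referral: Plan X 52/149 = 34.9%, the Premium plan 19/47 = 40.4% → the Premium plan
Affiliate: Plan X 24/34 = 70.6%, the Premium plan 21/26 = 80.8% → the Premium plan
Organic: Plan X 125/540 = 23.1%, the Premium plan 271/843 = 32.1% → the Premium plan
Paid: Plan X 33/84 = 39.3%, the Premium plan 62/138 = 44.9% → the Premium plan
Overall: Plan X 234/807 = 29.0%, the Premium plan 373/1054 = 35.4% → the Premium plan
The Premium plan wins overall and in every signup group — no reversal.

Yes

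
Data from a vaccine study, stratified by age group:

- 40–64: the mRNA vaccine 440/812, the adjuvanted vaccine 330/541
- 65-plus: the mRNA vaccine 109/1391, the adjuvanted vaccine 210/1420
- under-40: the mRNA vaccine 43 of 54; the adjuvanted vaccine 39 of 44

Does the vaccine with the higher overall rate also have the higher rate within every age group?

40–64: the mRNA vaccine 440/812 = 54.2%, the adjuvanted vaccine 330/541 = 61.0% → the adjuvanted vaccine
65-plus: the mRNA vaccine 109/1391 = 7.8%, the adjuvanted vaccine 210/1420 = 14.8% → the adjuvanted vaccine
Under-40: the mRNA vaccine 43/54 = 79.6%, the adjuvanted vaccine 39/44 = 88.6% → the adjuvanted vaccine
Overall: the mRNA vaccine 592/2257 = 26.2%, the adjuvanted vaccine 579/2005 = 28.9% → the adjuvanted vaccine
The adjuvanted vaccine wins overall and in every age group — no reversal.

Yes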